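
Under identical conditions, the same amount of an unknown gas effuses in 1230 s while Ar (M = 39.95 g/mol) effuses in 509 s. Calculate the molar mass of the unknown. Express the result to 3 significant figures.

233 g/mol

By Graham's law, t_X/t_Ar = √(M_X/M_Ar).
1230/509 = 2.417 = √(M_X/39.95)
M_X = 39.95 × 2.417² = 39.95 × 5.839 = 233 g/mol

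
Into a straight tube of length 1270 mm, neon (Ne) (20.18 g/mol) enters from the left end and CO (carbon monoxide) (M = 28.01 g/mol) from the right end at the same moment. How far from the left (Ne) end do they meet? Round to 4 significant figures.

686.9 mm

Graham's law gives d_Ne/d_CO = rate_Ne/rate_CO = √(M_CO/M_Ne) = √(28.01/20.18) = 1.178.
With d_Ne + d_CO = 1270 mm, d_CO = 1270/(1 + 1.178) = 583.1 mm.
d_Ne = 1270 − 583.1 = 686.9 mm.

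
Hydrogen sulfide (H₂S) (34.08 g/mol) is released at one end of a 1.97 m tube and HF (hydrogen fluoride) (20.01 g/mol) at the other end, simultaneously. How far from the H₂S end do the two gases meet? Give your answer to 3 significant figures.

In equal time, each gas travels a distance ∝ its rate ∝ 1/√M, so d_H₂S/d_HF = √(M_HF/M_H₂S) = √(20.01/34.08) = 0.7663.
With d_H₂S + d_HF = 1.97 m, d_HF = 1.97/(1 + 0.7663) = 1.115 m.
d_H₂S = 1.97 − 1.115 = 0.855 m.

0.855 m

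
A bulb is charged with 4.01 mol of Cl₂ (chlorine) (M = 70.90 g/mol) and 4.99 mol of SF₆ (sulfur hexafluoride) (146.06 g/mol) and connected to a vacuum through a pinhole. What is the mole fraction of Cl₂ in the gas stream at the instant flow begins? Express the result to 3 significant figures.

0.536

The effusion rate of species i is ∝ p_i/√M_i ∝ n_i/√M_i.
Mole fraction of Cl₂ in the effusate = (n_Cl₂/√M_Cl₂) / (n_Cl₂/√M_Cl₂ + n_SF₆/√M_SF₆)
= (4.01/√70.90) / (4.01/√70.90 + 4.99/√146.06) = 0.4762/(0.4762 + 0.4129) = 0.536.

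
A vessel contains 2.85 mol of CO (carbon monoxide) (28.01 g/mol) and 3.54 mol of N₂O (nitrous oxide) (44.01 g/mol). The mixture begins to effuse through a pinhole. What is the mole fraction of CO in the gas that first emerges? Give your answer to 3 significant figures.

Effusion rate of each component ∝ n_i/√M_i (partial pressure × 1/√M).
x_CO(eff) = (n_CO/√M_CO) / (n_CO/√M_CO + n_N₂O/√M_N₂O)
= (2.85/√28.01) / (2.85/√28.01 + 3.54/√44.01) = 0.5385/(0.5385 + 0.5336) = 0.502.

0.502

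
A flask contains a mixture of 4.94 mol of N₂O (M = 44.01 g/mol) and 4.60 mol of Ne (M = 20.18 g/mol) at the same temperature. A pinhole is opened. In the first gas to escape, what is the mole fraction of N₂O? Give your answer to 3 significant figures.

0.421

Effusion rate of each component ∝ n_i/√M_i (partial pressure × 1/√M).
x_N₂O(eff) = (n_N₂O/√M_N₂O) / (n_N₂O/√M_N₂O + n_Ne/√M_Ne)
= (4.94/√44.01) / (4.94/√44.01 + 4.60/√20.18) = 0.7446/(0.7446 + 1.024) = 0.421.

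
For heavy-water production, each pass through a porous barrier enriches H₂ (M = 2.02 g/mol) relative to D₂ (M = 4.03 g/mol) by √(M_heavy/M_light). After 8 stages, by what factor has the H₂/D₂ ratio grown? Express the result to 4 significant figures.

Each stage multiplies the ratio by α = √(4.03/2.02), so after 8 stages the overall factor is α^8 = (4.03/2.02)^(8/2).
= 1.99505^4 = 15.84.

15.84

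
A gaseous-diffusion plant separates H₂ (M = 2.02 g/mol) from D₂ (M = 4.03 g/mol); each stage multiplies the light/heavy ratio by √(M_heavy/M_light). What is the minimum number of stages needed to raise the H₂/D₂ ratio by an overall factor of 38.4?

11

Single-stage factor α = √(4.03/2.02), so ln α = ½ ln(1.99505) = 0.3453.
Need α^N ≥ 38.4 ⇒ N ≥ ln(38.4) / ln α = 3.648 / 0.3453 = 10.56.
So at least 11 stages are needed.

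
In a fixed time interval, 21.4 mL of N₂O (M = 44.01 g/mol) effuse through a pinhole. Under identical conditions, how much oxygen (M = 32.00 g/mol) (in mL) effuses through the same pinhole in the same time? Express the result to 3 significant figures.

From Graham's law, rate_O₂/rate_N₂O = √(M_N₂O/M_O₂) = √(44.01/32.00) = √1.375 = 1.173.
So the volume for O₂ is 21.4 × 1.173 = 25.1 mL.

25.1 mL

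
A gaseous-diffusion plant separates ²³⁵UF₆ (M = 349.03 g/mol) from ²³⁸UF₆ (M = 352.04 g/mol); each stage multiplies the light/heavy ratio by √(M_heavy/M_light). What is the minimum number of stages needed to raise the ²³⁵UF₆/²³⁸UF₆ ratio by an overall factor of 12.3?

Per stage α = (352.04/349.03)^(1/2) = 1.00862^0.5, giving ln α = 0.004293.
Need α^N ≥ 12.3 ⇒ N ≥ ln(12.3) / ln α = 2.510 / 0.004293 = 584.52.
Minimum whole number of stages: N = 585.

585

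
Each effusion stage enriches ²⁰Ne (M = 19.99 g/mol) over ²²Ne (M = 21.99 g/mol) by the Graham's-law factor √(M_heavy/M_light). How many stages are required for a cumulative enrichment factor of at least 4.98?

Per stage α = (21.99/19.99)^(1/2) = 1.10005^0.5, giving ln α = 0.04768.
Need α^N ≥ 4.98 ⇒ N ≥ ln(4.98) / ln α = 1.605 / 0.04768 = 33.67.
Rounding up, N = 34 stages.

34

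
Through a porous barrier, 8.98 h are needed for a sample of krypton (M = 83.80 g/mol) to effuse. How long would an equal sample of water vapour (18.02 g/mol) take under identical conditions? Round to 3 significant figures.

By Graham's law, t_H₂O/t_Kr = √(M_H₂O/M_Kr) = √(18.02/83.80) = √0.2150 = 0.4637.
So the time for H₂O is 8.98 × 0.4637 = 4.16 h.

4.16 h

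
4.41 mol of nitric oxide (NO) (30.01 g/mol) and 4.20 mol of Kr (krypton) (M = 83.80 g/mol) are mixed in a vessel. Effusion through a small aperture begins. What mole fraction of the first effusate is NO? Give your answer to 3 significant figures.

Rate_i ∝ x_i/√M_i (Graham's law weighted by mole fraction), so the effusate composition follows n_i/√M_i.
x_NO(eff) = (n_NO/√M_NO) / (n_NO/√M_NO + n_Kr/√M_Kr)
= (4.41/√30.01) / (4.41/√30.01 + 4.20/√83.80) = 0.8050/(0.8050 + 0.4588) = 0.637.

0.637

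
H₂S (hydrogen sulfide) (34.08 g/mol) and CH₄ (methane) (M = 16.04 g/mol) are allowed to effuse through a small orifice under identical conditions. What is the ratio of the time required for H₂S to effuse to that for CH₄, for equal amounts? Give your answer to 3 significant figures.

Graham's law gives t_H₂S/t_CH₄ = √(M_H₂S/M_CH₄) = √(34.08/16.04) = √2.125 = 1.46.

1.46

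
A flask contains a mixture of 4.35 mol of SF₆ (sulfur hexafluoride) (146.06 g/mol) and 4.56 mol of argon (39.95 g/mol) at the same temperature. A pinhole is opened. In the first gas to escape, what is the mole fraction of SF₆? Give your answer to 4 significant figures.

0.3328

The effusion rate of species i is ∝ p_i/√M_i ∝ n_i/√M_i.
Mole fraction of SF₆ in the effusate = (n_SF₆/√M_SF₆) / (n_SF₆/√M_SF₆ + n_Ar/√M_Ar)
= (4.35/√146.06) / (4.35/√146.06 + 4.56/√39.95) = 0.3599/(0.3599 + 0.7215) = 0.3328.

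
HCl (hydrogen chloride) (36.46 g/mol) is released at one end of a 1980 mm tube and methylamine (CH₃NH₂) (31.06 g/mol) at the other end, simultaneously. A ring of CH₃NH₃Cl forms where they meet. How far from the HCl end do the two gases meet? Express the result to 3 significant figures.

950 mm

In equal time, each gas travels a distance ∝ its rate ∝ 1/√M, so d_HCl/d_CH₃NH₂ = √(M_CH₃NH₂/M_HCl) = √(31.06/36.46) = 0.9230.
With d_HCl + d_CH₃NH₂ = 1980 mm, d_CH₃NH₂ = 1980/(1 + 0.9230) = 1030 mm.
d_HCl = 1980 − 1030 = 950 mm.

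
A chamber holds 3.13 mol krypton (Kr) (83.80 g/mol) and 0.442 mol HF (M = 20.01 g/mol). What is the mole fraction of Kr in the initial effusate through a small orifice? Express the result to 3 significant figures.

0.776

Effusion rate of each component ∝ n_i/√M_i (partial pressure × 1/√M).
x_Kr(eff) = (n_Kr/√M_Kr) / (n_Kr/√M_Kr + n_HF/√M_HF)
= (3.13/√83.80) / (3.13/√83.80 + 0.442/√20.01) = 0.3419/(0.3419 + 0.09881) = 0.776.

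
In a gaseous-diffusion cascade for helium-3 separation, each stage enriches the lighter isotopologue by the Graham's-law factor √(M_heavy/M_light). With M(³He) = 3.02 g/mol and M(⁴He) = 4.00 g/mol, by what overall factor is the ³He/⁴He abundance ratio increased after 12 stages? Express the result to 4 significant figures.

5.399

Overall factor = α^12 with α = √(4.00/3.02), i.e. (4.00/3.02)^(12/2).
= 1.32450^6 = 5.399.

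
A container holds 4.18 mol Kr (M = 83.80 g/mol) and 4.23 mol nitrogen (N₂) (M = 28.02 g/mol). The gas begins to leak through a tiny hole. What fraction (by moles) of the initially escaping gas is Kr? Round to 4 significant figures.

Each component's effusion rate ∝ (its partial pressure)·(1/√M) ∝ n_i/√M_i.
Mole fraction of Kr in the effusate = (n_Kr/√M_Kr) / (n_Kr/√M_Kr + n_N₂/√M_N₂)
= (4.18/√83.80) / (4.18/√83.80 + 4.23/√28.02) = 0.4566/(0.4566 + 0.7991) = 0.3636.

0.3636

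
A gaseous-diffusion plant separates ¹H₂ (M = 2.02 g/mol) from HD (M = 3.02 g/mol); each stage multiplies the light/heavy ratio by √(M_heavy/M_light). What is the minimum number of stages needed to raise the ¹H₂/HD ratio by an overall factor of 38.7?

With α = √(3.02/2.02) per stage, ln α = ½ ln(1.49505) = 0.2011.
Need α^N ≥ 38.7 ⇒ N ≥ ln(38.7) / ln α = 3.656 / 0.2011 = 18.18.
So at least 19 stages are needed.

19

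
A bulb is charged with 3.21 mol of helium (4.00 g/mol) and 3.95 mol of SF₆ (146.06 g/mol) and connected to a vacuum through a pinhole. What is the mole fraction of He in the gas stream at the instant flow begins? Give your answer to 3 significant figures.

The effusion rate of species i is ∝ p_i/√M_i ∝ n_i/√M_i.
So x_He in the escaping gas = (n_He/√M_He) / Σ(n_i/√M_i)
= (3.21/√4.00) / (3.21/√4.00 + 3.95/√146.06) = 1.605/(1.605 + 0.3268) = 0.831.

0.831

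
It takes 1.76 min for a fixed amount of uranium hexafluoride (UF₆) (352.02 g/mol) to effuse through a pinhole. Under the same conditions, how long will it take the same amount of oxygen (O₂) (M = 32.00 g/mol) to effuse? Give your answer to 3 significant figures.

Since effusion rate ∝ 1/√M, t_O₂/t_UF₆ = √(M_O₂/M_UF₆) = √(32.00/352.02) = √0.09090 = 0.3015.
So the time for O₂ is 1.76 × 0.3015 = 0.531 min.

0.531 min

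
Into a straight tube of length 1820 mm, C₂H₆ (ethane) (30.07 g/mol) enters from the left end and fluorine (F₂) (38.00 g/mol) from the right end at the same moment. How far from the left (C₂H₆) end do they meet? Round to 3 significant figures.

963 mm

Distances travelled in equal time are proportional to diffusion rates, so d_C₂H₆/d_F₂ = √(M_F₂/M_C₂H₆) = √(38.00/30.07) = 1.124.
With d_C₂H₆ + d_F₂ = 1820 mm, d_F₂ = 1820/(1 + 1.124) = 856.8 mm.
d_C₂H₆ = 1820 − 856.8 = 963 mm.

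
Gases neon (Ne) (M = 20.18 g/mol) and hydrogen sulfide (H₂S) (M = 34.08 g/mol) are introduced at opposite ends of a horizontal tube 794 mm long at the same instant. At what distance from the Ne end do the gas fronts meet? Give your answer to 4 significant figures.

448.7 mm

Graham's law gives d_Ne/d_H₂S = rate_Ne/rate_H₂S = √(M_H₂S/M_Ne) = √(34.08/20.18) = 1.300.
With d_Ne + d_H₂S = 794 mm, d_H₂S = 794/(1 + 1.300) = 345.3 mm.
d_Ne = 794 − 345.3 = 448.7 mm.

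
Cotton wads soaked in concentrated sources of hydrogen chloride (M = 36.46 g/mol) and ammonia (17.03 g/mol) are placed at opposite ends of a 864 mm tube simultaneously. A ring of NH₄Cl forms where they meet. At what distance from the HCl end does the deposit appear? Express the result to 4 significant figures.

350.8 mm

Graham's law gives d_HCl/d_NH₃ = rate_HCl/rate_NH₃ = √(M_NH₃/M_HCl) = √(17.03/36.46) = 0.6834.
With d_HCl + d_NH₃ = 864 mm, d_NH₃ = 864/(1 + 0.6834) = 513.2 mm.
d_HCl = 864 − 513.2 = 350.8 mm.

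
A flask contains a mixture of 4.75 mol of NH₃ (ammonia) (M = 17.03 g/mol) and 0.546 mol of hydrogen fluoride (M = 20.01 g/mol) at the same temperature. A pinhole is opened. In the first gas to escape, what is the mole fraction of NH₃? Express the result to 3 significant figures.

The effusion rate of species i is ∝ p_i/√M_i ∝ n_i/√M_i.
So x_NH₃ in the escaping gas = (n_NH₃/√M_NH₃) / Σ(n_i/√M_i)
= (4.75/√17.03) / (4.75/√17.03 + 0.546/√20.01) = 1.151/(1.151 + 0.1221) = 0.904.

0.904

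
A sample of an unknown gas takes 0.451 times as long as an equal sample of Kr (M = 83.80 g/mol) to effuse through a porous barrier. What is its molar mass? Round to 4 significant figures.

From Graham's law, t_X/t_Kr = √(M_X/M_Kr).
0.451 = √(M_X/83.80)
M_X = 83.80 × 0.451² = 83.80 × 0.2034 = 17.05 g/mol

17.05 g/mol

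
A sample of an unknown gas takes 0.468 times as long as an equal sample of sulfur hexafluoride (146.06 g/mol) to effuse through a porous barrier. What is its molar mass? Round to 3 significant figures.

From Graham's law, t_X/t_SF₆ = √(M_X/M_SF₆).
0.468 = √(M_X/146.06)
M_X = 146.06 × 0.468² = 146.06 × 0.2190 = 32.0 g/mol

32.0 g/mol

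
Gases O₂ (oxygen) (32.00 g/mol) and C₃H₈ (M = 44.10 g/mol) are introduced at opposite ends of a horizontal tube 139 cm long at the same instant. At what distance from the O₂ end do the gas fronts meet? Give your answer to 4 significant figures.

In equal time, each gas travels a distance ∝ its rate ∝ 1/√M, so d_O₂/d_C₃H₈ = √(M_C₃H₈/M_O₂) = √(44.10/32.00) = 1.174.
With d_O₂ + d_C₃H₈ = 139 cm, d_C₃H₈ = 139/(1 + 1.174) = 63.94 cm.
d_O₂ = 139 − 63.94 = 75.06 cm.

75.06 cm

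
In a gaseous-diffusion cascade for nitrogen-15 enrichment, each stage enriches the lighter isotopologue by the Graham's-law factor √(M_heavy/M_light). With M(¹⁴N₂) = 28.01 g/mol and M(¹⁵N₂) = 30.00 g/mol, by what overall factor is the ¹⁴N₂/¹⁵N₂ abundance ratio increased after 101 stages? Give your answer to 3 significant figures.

The single-stage factor is √(M_heavy/M_light), so 101 stages give [√(30.00/28.01)]^101 = (30.00/28.01)^(101/2).
= 1.07105^(101/2) = 32.0.

32.0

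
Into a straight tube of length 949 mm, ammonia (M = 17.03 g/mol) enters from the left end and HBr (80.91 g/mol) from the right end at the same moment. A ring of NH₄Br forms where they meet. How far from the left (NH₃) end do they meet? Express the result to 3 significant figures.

651 mm

In equal time, each gas travels a distance ∝ its rate ∝ 1/√M, so d_NH₃/d_HBr = √(M_HBr/M_NH₃) = √(80.91/17.03) = 2.180.
With d_NH₃ + d_HBr = 949 mm, d_HBr = 949/(1 + 2.180) = 298.5 mm.
d_NH₃ = 949 − 298.5 = 651 mm.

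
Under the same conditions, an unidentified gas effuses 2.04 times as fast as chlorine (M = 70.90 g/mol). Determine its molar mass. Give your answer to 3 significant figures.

By Graham's law, rate_X/rate_Cl₂ = √(M_Cl₂/M_X).
2.04 = √(70.90/M_X)
M_X = 70.90 / 2.04² = 70.90 / 4.162 = 17.0 g/mol

17.0 g/mol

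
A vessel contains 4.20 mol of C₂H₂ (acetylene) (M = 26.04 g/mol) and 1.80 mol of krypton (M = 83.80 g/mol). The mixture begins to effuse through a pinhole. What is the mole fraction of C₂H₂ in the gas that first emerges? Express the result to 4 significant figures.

0.8072

Rate_i ∝ x_i/√M_i (Graham's law weighted by mole fraction), so the effusate composition follows n_i/√M_i.
x_C₂H₂(eff) = (n_C₂H₂/√M_C₂H₂) / (n_C₂H₂/√M_C₂H₂ + n_Kr/√M_Kr)
= (4.20/√26.04) / (4.20/√26.04 + 1.80/√83.80) = 0.8231/(0.8231 + 0.1966) = 0.8072.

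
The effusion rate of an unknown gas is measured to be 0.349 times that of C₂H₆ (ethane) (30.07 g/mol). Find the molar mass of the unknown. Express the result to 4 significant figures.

Graham's law gives rate_X/rate_C₂H₆ = √(M_C₂H₆/M_X).
0.349 = √(30.07/M_X)
M_X = 30.07 / 0.349² = 30.07 / 0.1218 = 246.9 g/mol

246.9 g/mol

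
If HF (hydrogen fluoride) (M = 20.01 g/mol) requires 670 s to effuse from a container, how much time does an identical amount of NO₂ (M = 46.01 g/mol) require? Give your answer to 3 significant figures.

1020 s

By Graham's law, t_NO₂/t_HF = √(M_NO₂/M_HF) = √(46.01/20.01) = √2.299 = 1.516.
So the time for NO₂ is 670 × 1.516 = 1020 s.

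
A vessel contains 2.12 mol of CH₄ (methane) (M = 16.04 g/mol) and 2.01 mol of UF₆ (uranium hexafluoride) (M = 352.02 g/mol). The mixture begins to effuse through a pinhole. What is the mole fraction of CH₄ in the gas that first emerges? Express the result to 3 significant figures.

0.832

The effusion rate of species i is ∝ p_i/√M_i ∝ n_i/√M_i.
Mole fraction of CH₄ in the effusate = (n_CH₄/√M_CH₄) / (n_CH₄/√M_CH₄ + n_UF₆/√M_UF₆)
= (2.12/√16.04) / (2.12/√16.04 + 2.01/√352.02) = 0.5293/(0.5293 + 0.1071) = 0.832.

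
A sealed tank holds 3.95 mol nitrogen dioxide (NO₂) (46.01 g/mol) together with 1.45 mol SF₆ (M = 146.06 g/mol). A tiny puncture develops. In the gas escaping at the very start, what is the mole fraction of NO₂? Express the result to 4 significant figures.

Each component's effusion rate ∝ (its partial pressure)·(1/√M) ∝ n_i/√M_i.
x_NO₂(eff) = (n_NO₂/√M_NO₂) / (n_NO₂/√M_NO₂ + n_SF₆/√M_SF₆)
= (3.95/√46.01) / (3.95/√46.01 + 1.45/√146.06) = 0.5823/(0.5823 + 0.1200) = 0.8292.

0.8292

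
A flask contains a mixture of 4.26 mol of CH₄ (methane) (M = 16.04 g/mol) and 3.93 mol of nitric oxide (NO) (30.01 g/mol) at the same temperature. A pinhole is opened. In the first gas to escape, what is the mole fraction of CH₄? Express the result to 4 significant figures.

0.5972

The effusion rate of species i is ∝ p_i/√M_i ∝ n_i/√M_i.
Mole fraction of CH₄ in the effusate = (n_CH₄/√M_CH₄) / (n_CH₄/√M_CH₄ + n_NO/√M_NO)
= (4.26/√16.04) / (4.26/√16.04 + 3.93/√30.01) = 1.064/(1.064 + 0.7174) = 0.5972.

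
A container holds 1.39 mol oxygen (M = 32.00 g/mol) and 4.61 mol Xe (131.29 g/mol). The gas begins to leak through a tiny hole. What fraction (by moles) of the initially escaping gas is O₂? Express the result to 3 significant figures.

Effusion rate of each component ∝ n_i/√M_i (partial pressure × 1/√M).
So x_O₂ in the escaping gas = (n_O₂/√M_O₂) / Σ(n_i/√M_i)
= (1.39/√32.00) / (1.39/√32.00 + 4.61/√131.29) = 0.2457/(0.2457 + 0.4023) = 0.379.

0.379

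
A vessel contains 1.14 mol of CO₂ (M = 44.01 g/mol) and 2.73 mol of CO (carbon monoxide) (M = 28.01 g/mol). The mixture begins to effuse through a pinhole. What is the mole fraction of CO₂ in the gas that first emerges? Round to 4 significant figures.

0.2499

The effusion rate of species i is ∝ p_i/√M_i ∝ n_i/√M_i.
x_CO₂(eff) = (n_CO₂/√M_CO₂) / (n_CO₂/√M_CO₂ + n_CO/√M_CO)
= (1.14/√44.01) / (1.14/√44.01 + 2.73/√28.01) = 0.1718/(0.1718 + 0.5158) = 0.2499.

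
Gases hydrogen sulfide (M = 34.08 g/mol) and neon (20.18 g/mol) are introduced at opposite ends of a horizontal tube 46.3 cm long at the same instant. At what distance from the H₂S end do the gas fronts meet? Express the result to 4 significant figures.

20.13 cm

Graham's law gives d_H₂S/d_Ne = rate_H₂S/rate_Ne = √(M_Ne/M_H₂S) = √(20.18/34.08) = 0.7695.
With d_H₂S + d_Ne = 46.3 cm, d_Ne = 46.3/(1 + 0.7695) = 26.17 cm.
d_H₂S = 46.3 − 26.17 = 20.13 cm.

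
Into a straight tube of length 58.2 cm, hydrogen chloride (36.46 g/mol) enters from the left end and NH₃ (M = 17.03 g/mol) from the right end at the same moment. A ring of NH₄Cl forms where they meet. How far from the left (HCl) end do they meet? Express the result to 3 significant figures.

23.6 cm

Distances travelled in equal time are proportional to diffusion rates, so d_HCl/d_NH₃ = √(M_NH₃/M_HCl) = √(17.03/36.46) = 0.6834.
With d_HCl + d_NH₃ = 58.2 cm, d_NH₃ = 58.2/(1 + 0.6834) = 34.57 cm.
d_HCl = 58.2 − 34.57 = 23.6 cm.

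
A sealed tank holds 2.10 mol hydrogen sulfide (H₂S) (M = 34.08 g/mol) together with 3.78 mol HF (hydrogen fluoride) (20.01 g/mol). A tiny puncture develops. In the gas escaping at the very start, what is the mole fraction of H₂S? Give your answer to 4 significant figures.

0.2986

Effusion rate of each component ∝ n_i/√M_i (partial pressure × 1/√M).
Mole fraction of H₂S in the effusate = (n_H₂S/√M_H₂S) / (n_H₂S/√M_H₂S + n_HF/√M_HF)
= (2.10/√34.08) / (2.10/√34.08 + 3.78/√20.01) = 0.3597/(0.3597 + 0.8450) = 0.2986.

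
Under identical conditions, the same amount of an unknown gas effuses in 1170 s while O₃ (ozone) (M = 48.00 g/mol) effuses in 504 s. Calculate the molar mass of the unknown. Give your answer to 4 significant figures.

Using Graham's law: t_X/t_O₃ = √(M_X/M_O₃).
1170/504 = 2.321 = √(M_X/48.00)
M_X = 48.00 × 2.321² = 48.00 × 5.389 = 258.7 g/mol

258.7 g/mol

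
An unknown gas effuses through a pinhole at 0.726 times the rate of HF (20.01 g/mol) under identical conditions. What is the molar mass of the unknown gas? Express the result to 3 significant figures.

Since effusion rate ∝ 1/√M, rate_X/rate_HF = √(M_HF/M_X).
0.726 = √(20.01/M_X)
M_X = 20.01 / 0.726² = 20.01 / 0.5271 = 38.0 g/mol

38.0 g/mol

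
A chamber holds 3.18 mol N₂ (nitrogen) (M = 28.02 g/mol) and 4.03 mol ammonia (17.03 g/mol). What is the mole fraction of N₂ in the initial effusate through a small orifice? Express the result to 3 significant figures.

0.381

Each component's effusion rate ∝ (its partial pressure)·(1/√M) ∝ n_i/√M_i.
Mole fraction of N₂ in the effusate = (n_N₂/√M_N₂) / (n_N₂/√M_N₂ + n_NH₃/√M_NH₃)
= (3.18/√28.02) / (3.18/√28.02 + 4.03/√17.03) = 0.6007/(0.6007 + 0.9766) = 0.381.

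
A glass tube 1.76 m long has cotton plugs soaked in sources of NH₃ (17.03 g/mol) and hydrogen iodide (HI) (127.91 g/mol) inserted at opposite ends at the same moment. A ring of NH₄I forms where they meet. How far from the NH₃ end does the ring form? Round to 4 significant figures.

1.289 m

The fronts meet when d_NH₃ + d_HI = L with d_NH₃/d_HI = √(M_HI/M_NH₃) (Graham's law). Here √(M_HI/M_NH₃) = √(127.91/17.03) = 2.741.
With d_NH₃ + d_HI = 1.76 m, d_HI = 1.76/(1 + 2.741) = 0.4705 m.
d_NH₃ = 1.76 − 0.4705 = 1.289 m.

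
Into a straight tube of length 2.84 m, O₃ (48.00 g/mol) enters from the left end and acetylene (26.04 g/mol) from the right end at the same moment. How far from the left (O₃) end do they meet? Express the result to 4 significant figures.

Distances travelled in equal time are proportional to diffusion rates, so d_O₃/d_C₂H₂ = √(M_C₂H₂/M_O₃) = √(26.04/48.00) = 0.7365.
With d_O₃ + d_C₂H₂ = 2.84 m, d_C₂H₂ = 2.84/(1 + 0.7365) = 1.635 m.
d_O₃ = 2.84 − 1.635 = 1.205 m.

1.205 m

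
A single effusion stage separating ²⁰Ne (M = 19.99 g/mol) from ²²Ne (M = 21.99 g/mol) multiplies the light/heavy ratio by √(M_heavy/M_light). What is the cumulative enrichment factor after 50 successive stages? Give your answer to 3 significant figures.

10.8

After 50 stages the ratio has grown by (√(21.99/19.99))^50 = (21.99/19.99)^(50/2).
= 1.10005^25 = 10.8.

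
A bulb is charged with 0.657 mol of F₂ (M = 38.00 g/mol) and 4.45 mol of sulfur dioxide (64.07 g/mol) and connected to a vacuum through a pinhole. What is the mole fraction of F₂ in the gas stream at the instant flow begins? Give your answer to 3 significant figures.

Effusion rate of each component ∝ n_i/√M_i (partial pressure × 1/√M).
x_F₂(eff) = (n_F₂/√M_F₂) / (n_F₂/√M_F₂ + n_SO₂/√M_SO₂)
= (0.657/√38.00) / (0.657/√38.00 + 4.45/√64.07) = 0.1066/(0.1066 + 0.5559) = 0.161.

0.161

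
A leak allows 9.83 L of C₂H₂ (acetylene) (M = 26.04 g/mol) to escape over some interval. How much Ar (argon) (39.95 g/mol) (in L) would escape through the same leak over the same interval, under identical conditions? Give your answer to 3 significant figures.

7.94 L

Since effusion rate ∝ 1/√M, rate_Ar/rate_C₂H₂ = √(M_C₂H₂/M_Ar) = √(26.04/39.95) = √0.6518 = 0.8074.
So the volume for Ar is 9.83 × 0.8074 = 7.94 L.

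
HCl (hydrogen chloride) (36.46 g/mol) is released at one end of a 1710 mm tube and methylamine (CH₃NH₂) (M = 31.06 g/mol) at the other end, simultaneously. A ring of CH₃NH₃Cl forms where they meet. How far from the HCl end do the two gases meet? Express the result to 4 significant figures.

820.8 mm

Distances travelled in equal time are proportional to diffusion rates, so d_HCl/d_CH₃NH₂ = √(M_CH₃NH₂/M_HCl) = √(31.06/36.46) = 0.9230.
With d_HCl + d_CH₃NH₂ = 1710 mm, d_CH₃NH₂ = 1710/(1 + 0.9230) = 889.2 mm.
d_HCl = 1710 − 889.2 = 820.8 mm.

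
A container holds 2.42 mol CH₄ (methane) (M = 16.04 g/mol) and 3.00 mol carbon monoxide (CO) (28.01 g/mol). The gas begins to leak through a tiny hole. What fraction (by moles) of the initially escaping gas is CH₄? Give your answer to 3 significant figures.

0.516

Effusion rate of each component ∝ n_i/√M_i (partial pressure × 1/√M).
x_CH₄(eff) = (n_CH₄/√M_CH₄) / (n_CH₄/√M_CH₄ + n_CO/√M_CO)
= (2.42/√16.04) / (2.42/√16.04 + 3.00/√28.01) = 0.6042/(0.6042 + 0.5668) = 0.516.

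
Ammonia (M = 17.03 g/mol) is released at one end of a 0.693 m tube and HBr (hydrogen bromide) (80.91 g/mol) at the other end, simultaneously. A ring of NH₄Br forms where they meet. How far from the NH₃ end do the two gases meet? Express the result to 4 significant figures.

0.4751 m

Graham's law gives d_NH₃/d_HBr = rate_NH₃/rate_HBr = √(M_HBr/M_NH₃) = √(80.91/17.03) = 2.180.
With d_NH₃ + d_HBr = 0.693 m, d_HBr = 0.693/(1 + 2.180) = 0.2179 m.
d_NH₃ = 0.693 − 0.2179 = 0.4751 m.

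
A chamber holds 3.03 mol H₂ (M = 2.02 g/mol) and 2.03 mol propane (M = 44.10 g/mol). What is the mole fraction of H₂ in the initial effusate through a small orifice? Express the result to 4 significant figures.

Rate_i ∝ x_i/√M_i (Graham's law weighted by mole fraction), so the effusate composition follows n_i/√M_i.
x_H₂(eff) = (n_H₂/√M_H₂) / (n_H₂/√M_H₂ + n_C₃H₈/√M_C₃H₈)
= (3.03/√2.02) / (3.03/√2.02 + 2.03/√44.10) = 2.132/(2.132 + 0.3057) = 0.8746.

0.8746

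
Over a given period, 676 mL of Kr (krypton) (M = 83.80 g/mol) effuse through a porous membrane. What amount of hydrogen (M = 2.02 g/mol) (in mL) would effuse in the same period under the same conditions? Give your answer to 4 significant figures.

Using Graham's law: rate_H₂/rate_Kr = √(M_Kr/M_H₂) = √(83.80/2.02) = √41.49 = 6.441.
So the volume for H₂ is 676 × 6.441 = 4354 mL.

4354 mL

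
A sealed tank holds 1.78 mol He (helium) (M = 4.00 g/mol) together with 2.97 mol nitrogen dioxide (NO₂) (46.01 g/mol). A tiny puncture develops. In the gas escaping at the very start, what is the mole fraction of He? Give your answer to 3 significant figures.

0.670

Effusion rate of each component ∝ n_i/√M_i (partial pressure × 1/√M).
So x_He in the escaping gas = (n_He/√M_He) / Σ(n_i/√M_i)
= (1.78/√4.00) / (1.78/√4.00 + 2.97/√46.01) = 0.8900/(0.8900 + 0.4379) = 0.670.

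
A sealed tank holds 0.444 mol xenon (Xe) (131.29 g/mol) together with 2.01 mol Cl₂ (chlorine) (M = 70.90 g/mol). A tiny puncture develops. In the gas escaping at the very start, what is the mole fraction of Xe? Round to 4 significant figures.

0.1397

Rate_i ∝ x_i/√M_i (Graham's law weighted by mole fraction), so the effusate composition follows n_i/√M_i.
So x_Xe in the escaping gas = (n_Xe/√M_Xe) / Σ(n_i/√M_i)
= (0.444/√131.29) / (0.444/√131.29 + 2.01/√70.90) = 0.03875/(0.03875 + 0.2387) = 0.1397.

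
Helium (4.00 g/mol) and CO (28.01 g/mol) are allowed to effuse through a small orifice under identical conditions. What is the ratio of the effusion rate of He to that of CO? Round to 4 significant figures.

2.646

Graham's law gives rate_He/rate_CO = √(M_CO/M_He) = √(28.01/4.00) = √7.003 = 2.646.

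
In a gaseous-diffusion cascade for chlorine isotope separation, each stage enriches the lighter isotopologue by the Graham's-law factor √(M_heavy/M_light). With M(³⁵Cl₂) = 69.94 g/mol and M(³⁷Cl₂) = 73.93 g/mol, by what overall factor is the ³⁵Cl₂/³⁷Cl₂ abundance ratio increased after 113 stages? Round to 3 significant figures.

23.0

The single-stage factor is √(M_heavy/M_light), so 113 stages give [√(73.93/69.94)]^113 = (73.93/69.94)^(113/2).
= 1.05705^(113/2) = 23.0.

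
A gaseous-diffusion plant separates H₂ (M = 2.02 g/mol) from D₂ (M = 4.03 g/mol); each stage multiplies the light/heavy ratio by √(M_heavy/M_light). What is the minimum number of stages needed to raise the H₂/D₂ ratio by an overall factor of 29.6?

10

Per stage α = (4.03/2.02)^(1/2) = 1.99505^0.5, giving ln α = 0.3453.
Need α^N ≥ 29.6 ⇒ N ≥ ln(29.6) / ln α = 3.388 / 0.3453 = 9.81.
Minimum whole number of stages: N = 10.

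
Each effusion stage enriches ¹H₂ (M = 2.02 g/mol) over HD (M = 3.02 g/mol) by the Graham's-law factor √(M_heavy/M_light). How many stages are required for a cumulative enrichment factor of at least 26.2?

17

With α = √(3.02/2.02) per stage, ln α = ½ ln(1.49505) = 0.2011.
Need α^N ≥ 26.2 ⇒ N ≥ ln(26.2) / ln α = 3.266 / 0.2011 = 16.24.
So at least 17 stages are needed.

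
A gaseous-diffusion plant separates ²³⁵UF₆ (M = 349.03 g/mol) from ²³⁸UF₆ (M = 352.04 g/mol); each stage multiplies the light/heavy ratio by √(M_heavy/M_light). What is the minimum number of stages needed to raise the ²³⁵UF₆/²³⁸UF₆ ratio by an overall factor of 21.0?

710

Single-stage factor α = √(352.04/349.03), so ln α = ½ ln(1.00862) = 0.004293.
Need α^N ≥ 21.0 ⇒ N ≥ ln(21.0) / ln α = 3.045 / 0.004293 = 709.11.
So at least 710 stages are needed.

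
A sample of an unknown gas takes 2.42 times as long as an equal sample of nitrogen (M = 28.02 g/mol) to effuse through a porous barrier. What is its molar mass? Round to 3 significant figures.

Using Graham's law: t_X/t_N₂ = √(M_X/M_N₂).
2.42 = √(M_X/28.02)
M_X = 28.02 × 2.42² = 28.02 × 5.856 = 164 g/mol

164 g/mol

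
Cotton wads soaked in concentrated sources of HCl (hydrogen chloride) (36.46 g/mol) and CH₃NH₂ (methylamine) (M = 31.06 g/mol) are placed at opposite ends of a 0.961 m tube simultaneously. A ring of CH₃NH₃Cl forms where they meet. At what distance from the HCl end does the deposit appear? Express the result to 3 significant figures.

The fronts meet when d_HCl + d_CH₃NH₂ = L with d_HCl/d_CH₃NH₂ = √(M_CH₃NH₂/M_HCl) (Graham's law). Here √(M_CH₃NH₂/M_HCl) = √(31.06/36.46) = 0.9230.
With d_HCl + d_CH₃NH₂ = 0.961 m, d_CH₃NH₂ = 0.961/(1 + 0.9230) = 0.4997 m.
d_HCl = 0.961 − 0.4997 = 0.461 m.

0.461 m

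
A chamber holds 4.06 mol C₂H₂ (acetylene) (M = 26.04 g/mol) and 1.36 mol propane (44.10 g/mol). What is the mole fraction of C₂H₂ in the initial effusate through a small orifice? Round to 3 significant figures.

Each component's effusion rate ∝ (its partial pressure)·(1/√M) ∝ n_i/√M_i.
So x_C₂H₂ in the escaping gas = (n_C₂H₂/√M_C₂H₂) / Σ(n_i/√M_i)
= (4.06/√26.04) / (4.06/√26.04 + 1.36/√44.10) = 0.7956/(0.7956 + 0.2048) = 0.795.

0.795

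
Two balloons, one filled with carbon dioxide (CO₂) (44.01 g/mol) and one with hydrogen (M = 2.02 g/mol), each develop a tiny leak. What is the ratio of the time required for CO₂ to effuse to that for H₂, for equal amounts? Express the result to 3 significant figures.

Using Graham's law: t_CO₂/t_H₂ = √(M_CO₂/M_H₂) = √(44.01/2.02) = √21.79 = 4.67.

4.67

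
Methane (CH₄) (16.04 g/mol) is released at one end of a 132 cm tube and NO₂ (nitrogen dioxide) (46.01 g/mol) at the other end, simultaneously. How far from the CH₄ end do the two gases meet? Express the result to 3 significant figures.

Graham's law gives d_CH₄/d_NO₂ = rate_CH₄/rate_NO₂ = √(M_NO₂/M_CH₄) = √(46.01/16.04) = 1.694.
With d_CH₄ + d_NO₂ = 132 cm, d_NO₂ = 132/(1 + 1.694) = 49.00 cm.
d_CH₄ = 132 − 49.00 = 83.0 cm.

83.0 cm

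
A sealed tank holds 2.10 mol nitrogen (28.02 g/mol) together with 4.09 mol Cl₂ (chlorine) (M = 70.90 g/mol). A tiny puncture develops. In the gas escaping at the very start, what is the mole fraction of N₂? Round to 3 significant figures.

0.450

The effusion rate of species i is ∝ p_i/√M_i ∝ n_i/√M_i.
Mole fraction of N₂ in the effusate = (n_N₂/√M_N₂) / (n_N₂/√M_N₂ + n_Cl₂/√M_Cl₂)
= (2.10/√28.02) / (2.10/√28.02 + 4.09/√70.90) = 0.3967/(0.3967 + 0.4857) = 0.450.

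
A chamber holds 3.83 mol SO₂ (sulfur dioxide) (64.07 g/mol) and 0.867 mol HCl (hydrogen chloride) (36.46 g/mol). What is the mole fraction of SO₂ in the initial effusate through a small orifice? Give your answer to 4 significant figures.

0.7692

Effusion rate of each component ∝ n_i/√M_i (partial pressure × 1/√M).
Mole fraction of SO₂ in the effusate = (n_SO₂/√M_SO₂) / (n_SO₂/√M_SO₂ + n_HCl/√M_HCl)
= (3.83/√64.07) / (3.83/√64.07 + 0.867/√36.46) = 0.4785/(0.4785 + 0.1436) = 0.7692.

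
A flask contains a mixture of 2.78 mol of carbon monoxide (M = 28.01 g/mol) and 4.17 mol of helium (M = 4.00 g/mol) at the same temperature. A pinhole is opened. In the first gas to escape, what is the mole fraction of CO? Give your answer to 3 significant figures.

The effusion rate of species i is ∝ p_i/√M_i ∝ n_i/√M_i.
x_CO(eff) = (n_CO/√M_CO) / (n_CO/√M_CO + n_He/√M_He)
= (2.78/√28.01) / (2.78/√28.01 + 4.17/√4.00) = 0.5253/(0.5253 + 2.085) = 0.201.

0.201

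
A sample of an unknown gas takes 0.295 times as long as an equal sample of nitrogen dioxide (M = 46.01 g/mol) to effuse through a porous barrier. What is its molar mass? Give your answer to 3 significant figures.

4.00 g/mol

Using Graham's law: t_X/t_NO₂ = √(M_X/M_NO₂).
0.295 = √(M_X/46.01)
M_X = 46.01 × 0.295² = 46.01 × 0.08702 = 4.00 g/mol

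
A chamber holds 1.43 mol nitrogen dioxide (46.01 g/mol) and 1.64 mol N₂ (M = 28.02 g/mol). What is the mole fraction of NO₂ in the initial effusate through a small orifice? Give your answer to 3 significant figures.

0.405

The effusion rate of species i is ∝ p_i/√M_i ∝ n_i/√M_i.
x_NO₂(eff) = (n_NO₂/√M_NO₂) / (n_NO₂/√M_NO₂ + n_N₂/√M_N₂)
= (1.43/√46.01) / (1.43/√46.01 + 1.64/√28.02) = 0.2108/(0.2108 + 0.3098) = 0.405.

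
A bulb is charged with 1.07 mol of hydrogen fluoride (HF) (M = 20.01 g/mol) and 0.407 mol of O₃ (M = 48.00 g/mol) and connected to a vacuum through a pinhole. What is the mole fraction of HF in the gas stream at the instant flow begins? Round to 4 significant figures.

Rate_i ∝ x_i/√M_i (Graham's law weighted by mole fraction), so the effusate composition follows n_i/√M_i.
Mole fraction of HF in the effusate = (n_HF/√M_HF) / (n_HF/√M_HF + n_O₃/√M_O₃)
= (1.07/√20.01) / (1.07/√20.01 + 0.407/√48.00) = 0.2392/(0.2392 + 0.05875) = 0.8028.

0.8028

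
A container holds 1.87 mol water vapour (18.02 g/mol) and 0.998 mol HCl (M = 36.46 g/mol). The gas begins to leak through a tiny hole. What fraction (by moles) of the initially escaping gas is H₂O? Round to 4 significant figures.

Effusion rate of each component ∝ n_i/√M_i (partial pressure × 1/√M).
x_H₂O(eff) = (n_H₂O/√M_H₂O) / (n_H₂O/√M_H₂O + n_HCl/√M_HCl)
= (1.87/√18.02) / (1.87/√18.02 + 0.998/√36.46) = 0.4405/(0.4405 + 0.1653) = 0.7272.

0.7272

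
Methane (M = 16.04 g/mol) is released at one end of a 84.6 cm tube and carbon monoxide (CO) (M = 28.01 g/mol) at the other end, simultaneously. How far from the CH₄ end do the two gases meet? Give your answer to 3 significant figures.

48.2 cm

In equal time, each gas travels a distance ∝ its rate ∝ 1/√M, so d_CH₄/d_CO = √(M_CO/M_CH₄) = √(28.01/16.04) = 1.321.
With d_CH₄ + d_CO = 84.6 cm, d_CO = 84.6/(1 + 1.321) = 36.44 cm.
d_CH₄ = 84.6 − 36.44 = 48.2 cm.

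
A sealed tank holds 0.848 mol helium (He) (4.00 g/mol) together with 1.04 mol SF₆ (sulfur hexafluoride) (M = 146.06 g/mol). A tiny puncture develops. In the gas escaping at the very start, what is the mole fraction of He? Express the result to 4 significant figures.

0.8313

The effusion rate of species i is ∝ p_i/√M_i ∝ n_i/√M_i.
So x_He in the escaping gas = (n_He/√M_He) / Σ(n_i/√M_i)
= (0.848/√4.00) / (0.848/√4.00 + 1.04/√146.06) = 0.4240/(0.4240 + 0.08605) = 0.8313.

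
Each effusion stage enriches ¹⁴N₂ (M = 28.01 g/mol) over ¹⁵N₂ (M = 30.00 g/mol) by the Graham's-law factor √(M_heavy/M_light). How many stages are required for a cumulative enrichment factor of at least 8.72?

With α = √(30.00/28.01) per stage, ln α = ½ ln(1.07105) = 0.03432.
Need α^N ≥ 8.72 ⇒ N ≥ ln(8.72) / ln α = 2.166 / 0.03432 = 63.10.
Rounding up, N = 64 stages.

64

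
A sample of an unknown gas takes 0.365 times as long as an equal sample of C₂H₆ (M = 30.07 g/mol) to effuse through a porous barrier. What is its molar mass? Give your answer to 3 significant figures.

4.01 g/mol

Using Graham's law: t_X/t_C₂H₆ = √(M_X/M_C₂H₆).
0.365 = √(M_X/30.07)
M_X = 30.07 × 0.365² = 30.07 × 0.1332 = 4.01 g/mol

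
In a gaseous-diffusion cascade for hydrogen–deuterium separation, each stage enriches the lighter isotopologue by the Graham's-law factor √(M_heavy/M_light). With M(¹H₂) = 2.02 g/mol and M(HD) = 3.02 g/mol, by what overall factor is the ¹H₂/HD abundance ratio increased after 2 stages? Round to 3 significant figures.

1.50

Each stage multiplies the ratio by α = √(3.02/2.02), so after 2 stages the overall factor is α^2 = (3.02/2.02)^(2/2).
= 1.49505^1 = 1.50.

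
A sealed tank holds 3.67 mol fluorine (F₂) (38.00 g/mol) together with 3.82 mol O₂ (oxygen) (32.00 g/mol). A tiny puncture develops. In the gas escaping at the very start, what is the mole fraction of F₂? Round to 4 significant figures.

0.4685

Rate_i ∝ x_i/√M_i (Graham's law weighted by mole fraction), so the effusate composition follows n_i/√M_i.
So x_F₂ in the escaping gas = (n_F₂/√M_F₂) / Σ(n_i/√M_i)
= (3.67/√38.00) / (3.67/√38.00 + 3.82/√32.00) = 0.5954/(0.5954 + 0.6753) = 0.4685.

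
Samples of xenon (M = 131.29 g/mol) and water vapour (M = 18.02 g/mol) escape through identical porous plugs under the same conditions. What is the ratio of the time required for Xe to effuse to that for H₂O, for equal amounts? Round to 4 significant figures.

2.699

Graham's law gives t_Xe/t_H₂O = √(M_Xe/M_H₂O) = √(131.29/18.02) = √7.286 = 2.699.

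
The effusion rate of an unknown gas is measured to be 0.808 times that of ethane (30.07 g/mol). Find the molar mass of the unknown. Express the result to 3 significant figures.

46.1 g/mol

By Graham's law, rate_X/rate_C₂H₆ = √(M_C₂H₆/M_X).
0.808 = √(30.07/M_X)
M_X = 30.07 / 0.808² = 30.07 / 0.6529 = 46.1 g/mol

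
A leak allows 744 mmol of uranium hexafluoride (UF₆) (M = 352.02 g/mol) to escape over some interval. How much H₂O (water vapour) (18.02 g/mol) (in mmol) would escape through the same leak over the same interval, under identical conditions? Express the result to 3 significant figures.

By Graham's law, rate_H₂O/rate_UF₆ = √(M_UF₆/M_H₂O) = √(352.02/18.02) = √19.53 = 4.420.
So the amount for H₂O is 744 × 4.420 = 3290 mmol.

3290 mmol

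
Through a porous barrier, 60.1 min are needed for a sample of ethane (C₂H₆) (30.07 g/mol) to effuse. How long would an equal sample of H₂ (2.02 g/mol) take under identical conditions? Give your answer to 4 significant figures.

Graham's law gives t_H₂/t_C₂H₆ = √(M_H₂/M_C₂H₆) = √(2.02/30.07) = √0.06718 = 0.2592.
So the time for H₂ is 60.1 × 0.2592 = 15.58 min.

15.58 min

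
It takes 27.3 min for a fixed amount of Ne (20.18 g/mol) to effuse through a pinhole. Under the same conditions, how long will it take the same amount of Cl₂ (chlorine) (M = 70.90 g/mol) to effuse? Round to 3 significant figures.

51.2 min

From Graham's law, t_Cl₂/t_Ne = √(M_Cl₂/M_Ne) = √(70.90/20.18) = √3.513 = 1.874.
So the time for Cl₂ is 27.3 × 1.874 = 51.2 min.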